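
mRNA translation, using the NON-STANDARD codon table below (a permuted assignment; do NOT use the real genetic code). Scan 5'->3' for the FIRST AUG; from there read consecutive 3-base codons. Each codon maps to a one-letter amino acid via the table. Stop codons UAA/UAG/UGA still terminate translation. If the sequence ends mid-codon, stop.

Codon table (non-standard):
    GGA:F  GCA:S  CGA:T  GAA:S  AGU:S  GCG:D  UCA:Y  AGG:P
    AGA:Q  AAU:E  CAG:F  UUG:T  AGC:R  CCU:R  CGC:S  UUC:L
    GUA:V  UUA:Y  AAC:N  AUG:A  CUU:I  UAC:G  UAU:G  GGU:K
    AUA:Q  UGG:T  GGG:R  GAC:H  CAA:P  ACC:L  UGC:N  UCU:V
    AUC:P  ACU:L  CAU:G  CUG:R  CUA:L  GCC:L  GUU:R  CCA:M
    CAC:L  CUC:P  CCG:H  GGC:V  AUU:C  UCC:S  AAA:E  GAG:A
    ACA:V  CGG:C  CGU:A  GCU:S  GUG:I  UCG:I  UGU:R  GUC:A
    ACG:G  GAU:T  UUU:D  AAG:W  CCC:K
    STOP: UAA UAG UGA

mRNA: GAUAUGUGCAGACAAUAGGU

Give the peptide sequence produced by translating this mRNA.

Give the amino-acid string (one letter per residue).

Answer: ANQP

Derivation:
start AUG at pos 3
pos 3: AUG -> A; peptide=A
pos 6: UGC -> N; peptide=AN
pos 9: AGA -> Q; peptide=ANQ
pos 12: CAA -> P; peptide=ANQP
pos 15: UAG -> STOP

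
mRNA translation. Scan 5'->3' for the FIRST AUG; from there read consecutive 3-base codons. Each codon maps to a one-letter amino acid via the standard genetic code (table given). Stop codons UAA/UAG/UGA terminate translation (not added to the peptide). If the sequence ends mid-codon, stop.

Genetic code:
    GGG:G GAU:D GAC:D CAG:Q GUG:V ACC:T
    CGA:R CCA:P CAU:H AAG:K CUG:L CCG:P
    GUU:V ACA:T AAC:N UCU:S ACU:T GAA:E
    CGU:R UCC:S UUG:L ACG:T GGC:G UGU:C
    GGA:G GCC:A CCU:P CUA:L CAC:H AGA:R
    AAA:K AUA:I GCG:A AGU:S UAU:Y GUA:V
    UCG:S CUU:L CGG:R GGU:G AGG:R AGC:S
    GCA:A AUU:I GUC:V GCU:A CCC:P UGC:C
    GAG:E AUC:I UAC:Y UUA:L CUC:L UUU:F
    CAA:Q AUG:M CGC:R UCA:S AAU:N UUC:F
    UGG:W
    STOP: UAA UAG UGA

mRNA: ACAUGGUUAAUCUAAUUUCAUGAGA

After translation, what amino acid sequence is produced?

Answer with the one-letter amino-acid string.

Answer: MVNLIS

Derivation:
start AUG at pos 2
pos 2: AUG -> M; peptide=M
pos 5: GUU -> V; peptide=MV
pos 8: AAU -> N; peptide=MVN
pos 11: CUA -> L; peptide=MVNL
pos 14: AUU -> I; peptide=MVNLI
pos 17: UCA -> S; peptide=MVNLIS
pos 20: UGA -> STOP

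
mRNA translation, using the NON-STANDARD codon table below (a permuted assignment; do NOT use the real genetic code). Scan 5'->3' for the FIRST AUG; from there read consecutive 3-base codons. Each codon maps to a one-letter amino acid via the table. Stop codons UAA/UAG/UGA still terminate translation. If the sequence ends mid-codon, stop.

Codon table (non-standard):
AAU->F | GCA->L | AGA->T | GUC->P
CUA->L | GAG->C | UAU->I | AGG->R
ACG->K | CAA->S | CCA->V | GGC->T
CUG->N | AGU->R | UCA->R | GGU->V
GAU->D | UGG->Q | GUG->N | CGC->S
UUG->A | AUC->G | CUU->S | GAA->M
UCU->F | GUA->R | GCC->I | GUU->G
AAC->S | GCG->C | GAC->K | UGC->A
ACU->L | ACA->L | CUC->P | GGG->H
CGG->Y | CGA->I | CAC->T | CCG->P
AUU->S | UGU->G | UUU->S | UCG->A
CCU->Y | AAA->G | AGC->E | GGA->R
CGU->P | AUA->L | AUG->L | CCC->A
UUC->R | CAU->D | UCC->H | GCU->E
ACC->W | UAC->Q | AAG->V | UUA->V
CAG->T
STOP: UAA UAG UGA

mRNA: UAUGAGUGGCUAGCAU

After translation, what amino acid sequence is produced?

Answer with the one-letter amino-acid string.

start AUG at pos 1
pos 1: AUG -> L; peptide=L
pos 4: AGU -> R; peptide=LR
pos 7: GGC -> T; peptide=LRT
pos 10: UAG -> STOP

Answer: LRT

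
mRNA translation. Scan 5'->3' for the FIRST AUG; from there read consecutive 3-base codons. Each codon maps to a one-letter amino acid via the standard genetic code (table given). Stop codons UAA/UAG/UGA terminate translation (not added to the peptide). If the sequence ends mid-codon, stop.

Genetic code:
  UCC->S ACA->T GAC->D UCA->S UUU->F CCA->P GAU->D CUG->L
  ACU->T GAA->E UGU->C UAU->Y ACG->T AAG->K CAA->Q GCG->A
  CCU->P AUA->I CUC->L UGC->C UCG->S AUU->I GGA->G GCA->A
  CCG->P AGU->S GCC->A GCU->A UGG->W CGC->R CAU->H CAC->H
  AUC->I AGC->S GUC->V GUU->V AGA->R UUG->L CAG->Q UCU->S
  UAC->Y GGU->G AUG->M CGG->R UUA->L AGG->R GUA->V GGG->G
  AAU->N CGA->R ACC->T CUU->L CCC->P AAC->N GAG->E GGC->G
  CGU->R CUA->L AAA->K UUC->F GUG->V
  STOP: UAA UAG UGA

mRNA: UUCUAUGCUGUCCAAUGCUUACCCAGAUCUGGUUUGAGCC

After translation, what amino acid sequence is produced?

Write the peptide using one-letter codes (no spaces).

start AUG at pos 4
pos 4: AUG -> M; peptide=M
pos 7: CUG -> L; peptide=ML
pos 10: UCC -> S; peptide=MLS
pos 13: AAU -> N; peptide=MLSN
pos 16: GCU -> A; peptide=MLSNA
pos 19: UAC -> Y; peptide=MLSNAY
pos 22: CCA -> P; peptide=MLSNAYP
pos 25: GAU -> D; peptide=MLSNAYPD
pos 28: CUG -> L; peptide=MLSNAYPDL
pos 31: GUU -> V; peptide=MLSNAYPDLV
pos 34: UGA -> STOP

Answer: MLSNAYPDLV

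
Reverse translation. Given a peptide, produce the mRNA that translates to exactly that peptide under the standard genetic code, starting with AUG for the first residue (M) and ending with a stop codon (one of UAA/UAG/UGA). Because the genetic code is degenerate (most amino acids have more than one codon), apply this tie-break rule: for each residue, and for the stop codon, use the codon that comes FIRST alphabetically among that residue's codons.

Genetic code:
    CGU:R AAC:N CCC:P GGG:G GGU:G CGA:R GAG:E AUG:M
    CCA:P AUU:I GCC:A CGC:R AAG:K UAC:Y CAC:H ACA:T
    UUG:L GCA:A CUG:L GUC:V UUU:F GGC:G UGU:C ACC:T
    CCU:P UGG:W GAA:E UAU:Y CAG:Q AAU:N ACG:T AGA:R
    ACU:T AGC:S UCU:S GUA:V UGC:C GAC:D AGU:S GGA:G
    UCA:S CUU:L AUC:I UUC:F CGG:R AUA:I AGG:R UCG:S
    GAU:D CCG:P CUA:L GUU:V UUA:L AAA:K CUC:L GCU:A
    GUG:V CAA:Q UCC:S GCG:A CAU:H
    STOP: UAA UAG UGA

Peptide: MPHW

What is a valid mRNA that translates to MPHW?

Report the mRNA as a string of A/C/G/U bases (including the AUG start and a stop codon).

residue 1: M -> AUG (start codon)
residue 2: P codons sorted = CCA,CCC,CCG,CCU -> pick first = CCA
residue 3: H codons sorted = CAC,CAU -> pick first = CAC
residue 4: W -> UGG (only codon)
terminator: stop codons sorted = UAA,UAG,UGA -> pick first = UAA

Answer: mRNA: AUGCCACACUGGUAA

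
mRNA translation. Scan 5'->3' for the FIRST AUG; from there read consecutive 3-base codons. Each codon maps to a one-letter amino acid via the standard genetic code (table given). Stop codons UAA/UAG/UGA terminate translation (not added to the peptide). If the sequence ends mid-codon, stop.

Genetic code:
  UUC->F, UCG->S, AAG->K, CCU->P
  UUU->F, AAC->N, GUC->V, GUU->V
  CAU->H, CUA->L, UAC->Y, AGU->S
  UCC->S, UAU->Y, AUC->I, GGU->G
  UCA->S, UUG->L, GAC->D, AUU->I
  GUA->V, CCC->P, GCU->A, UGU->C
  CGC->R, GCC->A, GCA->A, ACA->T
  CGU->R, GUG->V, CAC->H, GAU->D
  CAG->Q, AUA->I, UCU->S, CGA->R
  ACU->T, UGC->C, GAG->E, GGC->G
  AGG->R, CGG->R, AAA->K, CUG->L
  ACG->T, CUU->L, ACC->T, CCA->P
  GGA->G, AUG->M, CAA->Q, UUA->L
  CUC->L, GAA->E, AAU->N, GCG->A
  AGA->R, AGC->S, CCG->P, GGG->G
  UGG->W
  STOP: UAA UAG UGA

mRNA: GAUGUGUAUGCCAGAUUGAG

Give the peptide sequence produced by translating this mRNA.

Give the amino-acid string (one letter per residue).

start AUG at pos 1
pos 1: AUG -> M; peptide=M
pos 4: UGU -> C; peptide=MC
pos 7: AUG -> M; peptide=MCM
pos 10: CCA -> P; peptide=MCMP
pos 13: GAU -> D; peptide=MCMPD
pos 16: UGA -> STOP

Answer: MCMPD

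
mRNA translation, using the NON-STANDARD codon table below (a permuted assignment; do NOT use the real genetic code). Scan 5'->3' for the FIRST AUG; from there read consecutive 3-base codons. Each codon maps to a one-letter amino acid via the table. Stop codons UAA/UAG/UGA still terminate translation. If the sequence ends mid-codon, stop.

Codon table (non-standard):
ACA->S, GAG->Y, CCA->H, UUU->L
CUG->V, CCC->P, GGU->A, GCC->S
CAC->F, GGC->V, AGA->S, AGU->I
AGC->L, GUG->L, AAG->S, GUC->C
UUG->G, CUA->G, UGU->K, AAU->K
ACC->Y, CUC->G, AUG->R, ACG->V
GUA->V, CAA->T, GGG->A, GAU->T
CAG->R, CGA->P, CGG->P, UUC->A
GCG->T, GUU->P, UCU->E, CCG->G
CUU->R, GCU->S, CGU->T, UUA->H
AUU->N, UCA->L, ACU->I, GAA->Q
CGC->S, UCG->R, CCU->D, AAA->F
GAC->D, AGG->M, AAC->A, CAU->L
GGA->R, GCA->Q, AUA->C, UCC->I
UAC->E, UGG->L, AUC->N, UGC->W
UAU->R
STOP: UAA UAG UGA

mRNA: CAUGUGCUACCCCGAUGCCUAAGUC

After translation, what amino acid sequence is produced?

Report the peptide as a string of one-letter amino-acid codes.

start AUG at pos 1
pos 1: AUG -> R; peptide=R
pos 4: UGC -> W; peptide=RW
pos 7: UAC -> E; peptide=RWE
pos 10: CCC -> P; peptide=RWEP
pos 13: GAU -> T; peptide=RWEPT
pos 16: GCC -> S; peptide=RWEPTS
pos 19: UAA -> STOP

Answer: RWEPTS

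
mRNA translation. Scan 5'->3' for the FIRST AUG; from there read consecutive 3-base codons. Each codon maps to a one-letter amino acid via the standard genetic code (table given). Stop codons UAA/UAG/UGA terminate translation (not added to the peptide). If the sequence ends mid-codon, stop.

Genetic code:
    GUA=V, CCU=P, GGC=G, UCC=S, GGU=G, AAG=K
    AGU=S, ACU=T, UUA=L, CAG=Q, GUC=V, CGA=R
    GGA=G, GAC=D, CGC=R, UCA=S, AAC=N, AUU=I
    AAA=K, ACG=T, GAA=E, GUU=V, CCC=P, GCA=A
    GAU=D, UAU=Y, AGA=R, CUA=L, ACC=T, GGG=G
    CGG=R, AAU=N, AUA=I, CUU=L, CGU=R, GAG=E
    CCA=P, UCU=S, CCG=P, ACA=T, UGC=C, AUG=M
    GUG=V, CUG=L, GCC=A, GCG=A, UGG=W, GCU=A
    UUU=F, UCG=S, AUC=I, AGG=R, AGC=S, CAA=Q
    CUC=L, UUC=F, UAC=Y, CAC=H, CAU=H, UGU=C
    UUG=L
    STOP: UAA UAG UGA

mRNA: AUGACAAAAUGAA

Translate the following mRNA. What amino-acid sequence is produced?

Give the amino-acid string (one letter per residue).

Answer: MTK

Derivation:
start AUG at pos 0
pos 0: AUG -> M; peptide=M
pos 3: ACA -> T; peptide=MT
pos 6: AAA -> K; peptide=MTK
pos 9: UGA -> STOP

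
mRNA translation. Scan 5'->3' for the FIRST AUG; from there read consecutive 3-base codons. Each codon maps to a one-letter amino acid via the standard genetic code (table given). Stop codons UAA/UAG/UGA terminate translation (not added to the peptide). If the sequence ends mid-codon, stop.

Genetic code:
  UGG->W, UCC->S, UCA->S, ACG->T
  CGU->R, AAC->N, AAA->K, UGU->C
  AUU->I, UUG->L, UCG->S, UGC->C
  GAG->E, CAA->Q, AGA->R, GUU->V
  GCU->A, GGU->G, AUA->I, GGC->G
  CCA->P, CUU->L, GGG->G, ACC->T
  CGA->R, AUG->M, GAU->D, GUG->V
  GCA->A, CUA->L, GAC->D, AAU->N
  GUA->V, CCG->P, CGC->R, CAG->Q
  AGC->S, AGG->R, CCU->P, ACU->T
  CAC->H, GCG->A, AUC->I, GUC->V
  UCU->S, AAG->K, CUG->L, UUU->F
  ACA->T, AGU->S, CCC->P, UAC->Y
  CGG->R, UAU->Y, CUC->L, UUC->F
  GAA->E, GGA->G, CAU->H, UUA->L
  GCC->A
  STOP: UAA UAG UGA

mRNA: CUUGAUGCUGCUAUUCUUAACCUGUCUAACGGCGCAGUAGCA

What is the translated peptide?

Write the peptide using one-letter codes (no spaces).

Answer: MLLFLTCLTAQ

Derivation:
start AUG at pos 4
pos 4: AUG -> M; peptide=M
pos 7: CUG -> L; peptide=ML
pos 10: CUA -> L; peptide=MLL
pos 13: UUC -> F; peptide=MLLF
pos 16: UUA -> L; peptide=MLLFL
pos 19: ACC -> T; peptide=MLLFLT
pos 22: UGU -> C; peptide=MLLFLTC
pos 25: CUA -> L; peptide=MLLFLTCL
pos 28: ACG -> T; peptide=MLLFLTCLT
pos 31: GCG -> A; peptide=MLLFLTCLTA
pos 34: CAG -> Q; peptide=MLLFLTCLTAQ
pos 37: UAG -> STOP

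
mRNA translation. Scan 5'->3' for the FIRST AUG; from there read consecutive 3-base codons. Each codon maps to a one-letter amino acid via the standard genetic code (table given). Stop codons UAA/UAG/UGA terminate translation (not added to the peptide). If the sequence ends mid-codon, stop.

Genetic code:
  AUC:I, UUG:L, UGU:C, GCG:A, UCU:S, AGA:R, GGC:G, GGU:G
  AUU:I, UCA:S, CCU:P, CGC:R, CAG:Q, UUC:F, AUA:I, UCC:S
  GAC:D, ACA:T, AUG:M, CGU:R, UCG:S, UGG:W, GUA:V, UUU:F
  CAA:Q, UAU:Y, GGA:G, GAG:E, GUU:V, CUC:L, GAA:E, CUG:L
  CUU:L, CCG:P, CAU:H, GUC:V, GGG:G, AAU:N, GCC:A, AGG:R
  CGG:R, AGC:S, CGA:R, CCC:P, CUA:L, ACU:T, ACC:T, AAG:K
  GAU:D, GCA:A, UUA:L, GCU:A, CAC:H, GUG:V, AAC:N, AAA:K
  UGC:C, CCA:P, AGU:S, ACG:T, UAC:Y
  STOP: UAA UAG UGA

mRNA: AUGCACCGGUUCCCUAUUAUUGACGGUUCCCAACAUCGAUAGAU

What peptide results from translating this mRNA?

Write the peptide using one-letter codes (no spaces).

start AUG at pos 0
pos 0: AUG -> M; peptide=M
pos 3: CAC -> H; peptide=MH
pos 6: CGG -> R; peptide=MHR
pos 9: UUC -> F; peptide=MHRF
pos 12: CCU -> P; peptide=MHRFP
pos 15: AUU -> I; peptide=MHRFPI
pos 18: AUU -> I; peptide=MHRFPII
pos 21: GAC -> D; peptide=MHRFPIID
pos 24: GGU -> G; peptide=MHRFPIIDG
pos 27: UCC -> S; peptide=MHRFPIIDGS
pos 30: CAA -> Q; peptide=MHRFPIIDGSQ
pos 33: CAU -> H; peptide=MHRFPIIDGSQH
pos 36: CGA -> R; peptide=MHRFPIIDGSQHR
pos 39: UAG -> STOP

Answer: MHRFPIIDGSQHR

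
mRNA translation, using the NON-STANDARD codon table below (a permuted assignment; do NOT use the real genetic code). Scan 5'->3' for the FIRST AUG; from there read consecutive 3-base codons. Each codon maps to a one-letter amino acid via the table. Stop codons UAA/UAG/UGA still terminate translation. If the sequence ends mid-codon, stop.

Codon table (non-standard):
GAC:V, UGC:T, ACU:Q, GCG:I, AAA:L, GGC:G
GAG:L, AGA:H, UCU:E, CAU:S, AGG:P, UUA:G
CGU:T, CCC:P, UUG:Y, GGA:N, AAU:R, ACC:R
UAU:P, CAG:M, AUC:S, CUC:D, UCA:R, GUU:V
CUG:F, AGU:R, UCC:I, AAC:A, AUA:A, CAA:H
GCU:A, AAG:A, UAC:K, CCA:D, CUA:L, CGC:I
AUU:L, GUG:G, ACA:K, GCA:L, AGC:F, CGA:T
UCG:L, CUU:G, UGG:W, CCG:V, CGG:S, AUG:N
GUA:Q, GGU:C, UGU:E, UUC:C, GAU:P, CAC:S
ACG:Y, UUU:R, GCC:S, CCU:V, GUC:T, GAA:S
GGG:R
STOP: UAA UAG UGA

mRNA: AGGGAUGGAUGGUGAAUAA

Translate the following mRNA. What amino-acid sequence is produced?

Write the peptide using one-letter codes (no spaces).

start AUG at pos 4
pos 4: AUG -> N; peptide=N
pos 7: GAU -> P; peptide=NP
pos 10: GGU -> C; peptide=NPC
pos 13: GAA -> S; peptide=NPCS
pos 16: UAA -> STOP

Answer: NPCS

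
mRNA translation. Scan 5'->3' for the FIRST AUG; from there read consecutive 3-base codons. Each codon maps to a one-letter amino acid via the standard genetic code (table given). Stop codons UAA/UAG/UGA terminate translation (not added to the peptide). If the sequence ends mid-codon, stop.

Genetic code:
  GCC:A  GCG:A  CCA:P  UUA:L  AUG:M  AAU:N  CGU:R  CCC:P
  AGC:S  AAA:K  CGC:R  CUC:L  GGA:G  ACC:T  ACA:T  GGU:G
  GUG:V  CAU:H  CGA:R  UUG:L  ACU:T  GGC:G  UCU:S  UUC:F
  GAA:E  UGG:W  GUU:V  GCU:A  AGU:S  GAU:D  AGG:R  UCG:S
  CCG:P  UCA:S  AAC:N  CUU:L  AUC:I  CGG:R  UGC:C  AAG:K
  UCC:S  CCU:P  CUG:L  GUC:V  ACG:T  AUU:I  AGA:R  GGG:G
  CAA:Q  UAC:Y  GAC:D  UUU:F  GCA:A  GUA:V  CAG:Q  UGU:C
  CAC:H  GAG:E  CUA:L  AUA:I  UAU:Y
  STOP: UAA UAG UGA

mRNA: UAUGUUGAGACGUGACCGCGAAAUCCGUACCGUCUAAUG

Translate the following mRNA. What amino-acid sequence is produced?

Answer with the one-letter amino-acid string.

start AUG at pos 1
pos 1: AUG -> M; peptide=M
pos 4: UUG -> L; peptide=ML
pos 7: AGA -> R; peptide=MLR
pos 10: CGU -> R; peptide=MLRR
pos 13: GAC -> D; peptide=MLRRD
pos 16: CGC -> R; peptide=MLRRDR
pos 19: GAA -> E; peptide=MLRRDRE
pos 22: AUC -> I; peptide=MLRRDREI
pos 25: CGU -> R; peptide=MLRRDREIR
pos 28: ACC -> T; peptide=MLRRDREIRT
pos 31: GUC -> V; peptide=MLRRDREIRTV
pos 34: UAA -> STOP

Answer: MLRRDREIRTV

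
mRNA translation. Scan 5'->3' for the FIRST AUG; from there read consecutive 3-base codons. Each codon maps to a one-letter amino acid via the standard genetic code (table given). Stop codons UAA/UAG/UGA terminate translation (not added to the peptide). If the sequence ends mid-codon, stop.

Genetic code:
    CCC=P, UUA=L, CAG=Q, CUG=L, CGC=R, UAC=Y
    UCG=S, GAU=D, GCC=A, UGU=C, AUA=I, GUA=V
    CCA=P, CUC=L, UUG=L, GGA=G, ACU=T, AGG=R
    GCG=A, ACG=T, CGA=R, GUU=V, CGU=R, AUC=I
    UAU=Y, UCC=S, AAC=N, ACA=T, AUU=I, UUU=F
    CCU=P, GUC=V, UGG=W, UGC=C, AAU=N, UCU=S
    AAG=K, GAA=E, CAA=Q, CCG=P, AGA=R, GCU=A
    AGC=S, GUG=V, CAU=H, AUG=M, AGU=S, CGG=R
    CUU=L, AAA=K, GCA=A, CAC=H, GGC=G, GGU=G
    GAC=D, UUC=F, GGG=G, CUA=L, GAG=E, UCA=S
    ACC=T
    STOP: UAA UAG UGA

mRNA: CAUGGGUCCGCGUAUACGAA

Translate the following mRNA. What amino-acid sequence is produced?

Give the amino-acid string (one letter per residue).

Answer: MGPRIR

Derivation:
start AUG at pos 1
pos 1: AUG -> M; peptide=M
pos 4: GGU -> G; peptide=MG
pos 7: CCG -> P; peptide=MGP
pos 10: CGU -> R; peptide=MGPR
pos 13: AUA -> I; peptide=MGPRI
pos 16: CGA -> R; peptide=MGPRIR
pos 19: only 1 nt remain (<3), stop (end of mRNA)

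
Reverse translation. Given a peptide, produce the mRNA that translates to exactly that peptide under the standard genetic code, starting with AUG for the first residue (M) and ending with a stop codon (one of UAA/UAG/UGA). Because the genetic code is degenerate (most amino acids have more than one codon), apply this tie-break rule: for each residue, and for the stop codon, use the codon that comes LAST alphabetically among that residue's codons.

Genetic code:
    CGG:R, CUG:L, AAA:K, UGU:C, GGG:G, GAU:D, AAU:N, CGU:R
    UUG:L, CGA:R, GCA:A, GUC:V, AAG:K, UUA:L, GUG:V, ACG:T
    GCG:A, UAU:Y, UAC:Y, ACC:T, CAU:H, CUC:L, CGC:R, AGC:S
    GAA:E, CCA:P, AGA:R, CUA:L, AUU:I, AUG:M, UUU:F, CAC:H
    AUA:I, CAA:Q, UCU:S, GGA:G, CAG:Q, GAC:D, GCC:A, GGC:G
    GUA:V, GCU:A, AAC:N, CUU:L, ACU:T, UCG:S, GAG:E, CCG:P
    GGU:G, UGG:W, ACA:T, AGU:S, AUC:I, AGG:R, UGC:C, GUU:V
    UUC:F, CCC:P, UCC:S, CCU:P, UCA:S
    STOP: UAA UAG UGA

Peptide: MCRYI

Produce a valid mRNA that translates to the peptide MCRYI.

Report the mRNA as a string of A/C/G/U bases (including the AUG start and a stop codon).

Answer: mRNA: AUGUGUCGUUAUAUUUGA

Derivation:
residue 1: M -> AUG (start codon)
residue 2: C codons sorted = UGC,UGU -> pick last = UGU
residue 3: R codons sorted = AGA,AGG,CGA,CGC,CGG,CGU -> pick last = CGU
residue 4: Y codons sorted = UAC,UAU -> pick last = UAU
residue 5: I codons sorted = AUA,AUC,AUU -> pick last = AUU
terminator: stop codons sorted = UAA,UAG,UGA -> pick last = UGA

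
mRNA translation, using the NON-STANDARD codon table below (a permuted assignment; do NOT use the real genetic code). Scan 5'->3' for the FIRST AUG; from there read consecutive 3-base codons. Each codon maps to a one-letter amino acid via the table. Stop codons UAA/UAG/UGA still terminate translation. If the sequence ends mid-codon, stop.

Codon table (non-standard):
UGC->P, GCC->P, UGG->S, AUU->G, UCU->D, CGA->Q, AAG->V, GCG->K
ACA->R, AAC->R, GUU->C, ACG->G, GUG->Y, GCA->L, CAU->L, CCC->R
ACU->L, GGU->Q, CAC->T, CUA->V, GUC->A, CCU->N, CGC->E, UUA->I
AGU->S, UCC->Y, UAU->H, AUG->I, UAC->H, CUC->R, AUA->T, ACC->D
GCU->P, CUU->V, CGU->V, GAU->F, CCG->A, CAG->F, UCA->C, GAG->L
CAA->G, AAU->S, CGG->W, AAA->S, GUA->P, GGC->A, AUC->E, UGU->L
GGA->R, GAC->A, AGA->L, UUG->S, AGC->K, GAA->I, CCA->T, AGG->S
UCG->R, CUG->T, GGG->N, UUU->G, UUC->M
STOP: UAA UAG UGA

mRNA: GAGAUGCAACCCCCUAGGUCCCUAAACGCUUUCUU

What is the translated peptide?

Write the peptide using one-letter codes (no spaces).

start AUG at pos 3
pos 3: AUG -> I; peptide=I
pos 6: CAA -> G; peptide=IG
pos 9: CCC -> R; peptide=IGR
pos 12: CCU -> N; peptide=IGRN
pos 15: AGG -> S; peptide=IGRNS
pos 18: UCC -> Y; peptide=IGRNSY
pos 21: CUA -> V; peptide=IGRNSYV
pos 24: AAC -> R; peptide=IGRNSYVR
pos 27: GCU -> P; peptide=IGRNSYVRP
pos 30: UUC -> M; peptide=IGRNSYVRPM
pos 33: only 2 nt remain (<3), stop (end of mRNA)

Answer: IGRNSYVRPM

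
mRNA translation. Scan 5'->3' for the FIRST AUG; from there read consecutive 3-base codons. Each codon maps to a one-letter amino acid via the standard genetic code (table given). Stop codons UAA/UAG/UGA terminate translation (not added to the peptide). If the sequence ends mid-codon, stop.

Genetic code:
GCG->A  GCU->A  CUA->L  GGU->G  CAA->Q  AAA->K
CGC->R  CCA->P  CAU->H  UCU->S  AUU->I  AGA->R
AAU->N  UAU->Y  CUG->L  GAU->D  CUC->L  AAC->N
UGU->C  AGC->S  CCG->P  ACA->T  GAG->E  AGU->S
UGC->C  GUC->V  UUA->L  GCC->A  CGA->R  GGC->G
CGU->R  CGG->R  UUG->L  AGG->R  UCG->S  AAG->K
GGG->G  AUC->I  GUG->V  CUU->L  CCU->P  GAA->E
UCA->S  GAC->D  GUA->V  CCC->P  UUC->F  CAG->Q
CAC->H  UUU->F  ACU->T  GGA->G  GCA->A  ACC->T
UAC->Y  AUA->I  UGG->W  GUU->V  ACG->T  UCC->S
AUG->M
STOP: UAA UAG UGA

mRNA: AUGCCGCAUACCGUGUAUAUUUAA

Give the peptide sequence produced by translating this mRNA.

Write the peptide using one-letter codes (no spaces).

start AUG at pos 0
pos 0: AUG -> M; peptide=M
pos 3: CCG -> P; peptide=MP
pos 6: CAU -> H; peptide=MPH
pos 9: ACC -> T; peptide=MPHT
pos 12: GUG -> V; peptide=MPHTV
pos 15: UAU -> Y; peptide=MPHTVY
pos 18: AUU -> I; peptide=MPHTVYI
pos 21: UAA -> STOP

Answer: MPHTVYI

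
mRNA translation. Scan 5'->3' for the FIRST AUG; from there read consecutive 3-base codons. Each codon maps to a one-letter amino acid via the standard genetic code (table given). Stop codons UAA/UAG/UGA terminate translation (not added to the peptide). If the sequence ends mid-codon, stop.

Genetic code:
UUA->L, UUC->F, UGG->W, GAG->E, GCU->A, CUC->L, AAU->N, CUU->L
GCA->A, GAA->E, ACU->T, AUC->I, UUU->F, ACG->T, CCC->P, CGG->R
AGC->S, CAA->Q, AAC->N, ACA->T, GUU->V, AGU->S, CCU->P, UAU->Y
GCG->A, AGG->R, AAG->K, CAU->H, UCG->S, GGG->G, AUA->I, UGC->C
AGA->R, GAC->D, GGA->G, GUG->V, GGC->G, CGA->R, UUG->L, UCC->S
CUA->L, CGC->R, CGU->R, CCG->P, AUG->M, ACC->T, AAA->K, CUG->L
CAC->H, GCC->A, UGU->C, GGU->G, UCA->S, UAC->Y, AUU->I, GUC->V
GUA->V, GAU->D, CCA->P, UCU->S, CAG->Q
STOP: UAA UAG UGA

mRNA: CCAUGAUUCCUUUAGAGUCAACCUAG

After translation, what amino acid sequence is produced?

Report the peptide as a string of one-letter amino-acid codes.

start AUG at pos 2
pos 2: AUG -> M; peptide=M
pos 5: AUU -> I; peptide=MI
pos 8: CCU -> P; peptide=MIP
pos 11: UUA -> L; peptide=MIPL
pos 14: GAG -> E; peptide=MIPLE
pos 17: UCA -> S; peptide=MIPLES
pos 20: ACC -> T; peptide=MIPLEST
pos 23: UAG -> STOP

Answer: MIPLEST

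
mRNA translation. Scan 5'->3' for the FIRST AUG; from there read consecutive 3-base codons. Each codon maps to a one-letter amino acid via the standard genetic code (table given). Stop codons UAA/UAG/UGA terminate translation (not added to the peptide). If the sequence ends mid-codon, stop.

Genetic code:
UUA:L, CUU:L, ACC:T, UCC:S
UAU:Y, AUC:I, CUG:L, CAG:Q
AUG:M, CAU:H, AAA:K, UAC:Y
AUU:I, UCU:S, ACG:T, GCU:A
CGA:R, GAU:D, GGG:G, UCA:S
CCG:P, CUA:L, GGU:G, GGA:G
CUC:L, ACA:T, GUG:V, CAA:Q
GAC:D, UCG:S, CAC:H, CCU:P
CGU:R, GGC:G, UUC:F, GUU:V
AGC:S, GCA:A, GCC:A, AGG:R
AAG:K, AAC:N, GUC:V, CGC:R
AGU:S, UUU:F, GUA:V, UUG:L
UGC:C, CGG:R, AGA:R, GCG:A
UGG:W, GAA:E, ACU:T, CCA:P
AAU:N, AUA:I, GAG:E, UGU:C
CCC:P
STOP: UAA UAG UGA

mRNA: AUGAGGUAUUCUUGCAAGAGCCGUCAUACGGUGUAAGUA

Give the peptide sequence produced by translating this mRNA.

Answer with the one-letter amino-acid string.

start AUG at pos 0
pos 0: AUG -> M; peptide=M
pos 3: AGG -> R; peptide=MR
pos 6: UAU -> Y; peptide=MRY
pos 9: UCU -> S; peptide=MRYS
pos 12: UGC -> C; peptide=MRYSC
pos 15: AAG -> K; peptide=MRYSCK
pos 18: AGC -> S; peptide=MRYSCKS
pos 21: CGU -> R; peptide=MRYSCKSR
pos 24: CAU -> H; peptide=MRYSCKSRH
pos 27: ACG -> T; peptide=MRYSCKSRHT
pos 30: GUG -> V; peptide=MRYSCKSRHTV
pos 33: UAA -> STOP

Answer: MRYSCKSRHTV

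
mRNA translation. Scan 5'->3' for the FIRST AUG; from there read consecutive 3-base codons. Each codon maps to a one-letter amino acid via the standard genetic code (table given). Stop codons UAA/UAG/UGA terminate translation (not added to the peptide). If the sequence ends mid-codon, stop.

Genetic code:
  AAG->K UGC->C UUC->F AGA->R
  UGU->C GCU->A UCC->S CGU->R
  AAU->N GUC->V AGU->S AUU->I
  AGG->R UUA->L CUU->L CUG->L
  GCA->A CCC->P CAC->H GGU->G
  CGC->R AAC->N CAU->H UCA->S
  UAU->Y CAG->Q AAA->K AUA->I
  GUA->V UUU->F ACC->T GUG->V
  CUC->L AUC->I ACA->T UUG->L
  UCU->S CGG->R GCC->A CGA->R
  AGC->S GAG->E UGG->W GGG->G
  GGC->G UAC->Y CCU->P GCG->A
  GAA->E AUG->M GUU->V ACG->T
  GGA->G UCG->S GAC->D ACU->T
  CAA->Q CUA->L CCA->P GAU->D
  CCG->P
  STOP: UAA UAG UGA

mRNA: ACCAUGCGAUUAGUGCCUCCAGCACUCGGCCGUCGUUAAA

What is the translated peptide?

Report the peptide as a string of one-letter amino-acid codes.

Answer: MRLVPPALGRR

Derivation:
start AUG at pos 3
pos 3: AUG -> M; peptide=M
pos 6: CGA -> R; peptide=MR
pos 9: UUA -> L; peptide=MRL
pos 12: GUG -> V; peptide=MRLV
pos 15: CCU -> P; peptide=MRLVP
pos 18: CCA -> P; peptide=MRLVPP
pos 21: GCA -> A; peptide=MRLVPPA
pos 24: CUC -> L; peptide=MRLVPPAL
pos 27: GGC -> G; peptide=MRLVPPALG
pos 30: CGU -> R; peptide=MRLVPPALGR
pos 33: CGU -> R; peptide=MRLVPPALGRR
pos 36: UAA -> STOP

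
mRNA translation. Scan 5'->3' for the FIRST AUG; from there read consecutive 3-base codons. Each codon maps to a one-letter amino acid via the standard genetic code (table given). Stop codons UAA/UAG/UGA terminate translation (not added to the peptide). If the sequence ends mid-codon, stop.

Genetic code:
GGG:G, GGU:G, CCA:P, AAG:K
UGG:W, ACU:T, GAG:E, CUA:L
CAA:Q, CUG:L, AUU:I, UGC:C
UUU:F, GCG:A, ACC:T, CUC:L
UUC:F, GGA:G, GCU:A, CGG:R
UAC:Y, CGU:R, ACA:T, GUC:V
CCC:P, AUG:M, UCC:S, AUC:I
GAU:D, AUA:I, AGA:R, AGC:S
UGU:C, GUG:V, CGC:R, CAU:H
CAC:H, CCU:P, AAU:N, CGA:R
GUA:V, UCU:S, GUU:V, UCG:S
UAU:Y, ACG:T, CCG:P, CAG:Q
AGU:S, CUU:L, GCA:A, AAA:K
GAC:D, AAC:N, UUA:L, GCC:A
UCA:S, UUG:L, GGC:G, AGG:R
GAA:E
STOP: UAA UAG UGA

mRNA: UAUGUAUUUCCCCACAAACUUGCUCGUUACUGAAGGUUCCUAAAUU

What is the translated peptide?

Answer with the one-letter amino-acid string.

start AUG at pos 1
pos 1: AUG -> M; peptide=M
pos 4: UAU -> Y; peptide=MY
pos 7: UUC -> F; peptide=MYF
pos 10: CCC -> P; peptide=MYFP
pos 13: ACA -> T; peptide=MYFPT
pos 16: AAC -> N; peptide=MYFPTN
pos 19: UUG -> L; peptide=MYFPTNL
pos 22: CUC -> L; peptide=MYFPTNLL
pos 25: GUU -> V; peptide=MYFPTNLLV
pos 28: ACU -> T; peptide=MYFPTNLLVT
pos 31: GAA -> E; peptide=MYFPTNLLVTE
pos 34: GGU -> G; peptide=MYFPTNLLVTEG
pos 37: UCC -> S; peptide=MYFPTNLLVTEGS
pos 40: UAA -> STOP

Answer: MYFPTNLLVTEGS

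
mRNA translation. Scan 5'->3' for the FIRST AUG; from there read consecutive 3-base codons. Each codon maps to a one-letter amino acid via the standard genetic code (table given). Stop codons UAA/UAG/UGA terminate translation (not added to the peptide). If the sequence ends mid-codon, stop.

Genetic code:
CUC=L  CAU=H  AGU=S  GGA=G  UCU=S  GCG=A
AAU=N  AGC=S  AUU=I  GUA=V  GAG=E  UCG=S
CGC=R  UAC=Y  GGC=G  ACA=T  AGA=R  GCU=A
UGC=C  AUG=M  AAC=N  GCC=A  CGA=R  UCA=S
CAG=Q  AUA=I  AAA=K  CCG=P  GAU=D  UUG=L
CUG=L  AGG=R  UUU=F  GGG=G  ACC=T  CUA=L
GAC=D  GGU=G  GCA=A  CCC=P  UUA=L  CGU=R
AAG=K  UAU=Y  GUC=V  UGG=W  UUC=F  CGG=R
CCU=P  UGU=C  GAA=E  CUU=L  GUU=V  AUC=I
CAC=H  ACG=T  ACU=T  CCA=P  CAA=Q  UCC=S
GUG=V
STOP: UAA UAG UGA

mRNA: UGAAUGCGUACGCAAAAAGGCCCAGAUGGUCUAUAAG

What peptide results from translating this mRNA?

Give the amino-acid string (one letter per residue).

start AUG at pos 3
pos 3: AUG -> M; peptide=M
pos 6: CGU -> R; peptide=MR
pos 9: ACG -> T; peptide=MRT
pos 12: CAA -> Q; peptide=MRTQ
pos 15: AAA -> K; peptide=MRTQK
pos 18: GGC -> G; peptide=MRTQKG
pos 21: CCA -> P; peptide=MRTQKGP
pos 24: GAU -> D; peptide=MRTQKGPD
pos 27: GGU -> G; peptide=MRTQKGPDG
pos 30: CUA -> L; peptide=MRTQKGPDGL
pos 33: UAA -> STOP

Answer: MRTQKGPDGL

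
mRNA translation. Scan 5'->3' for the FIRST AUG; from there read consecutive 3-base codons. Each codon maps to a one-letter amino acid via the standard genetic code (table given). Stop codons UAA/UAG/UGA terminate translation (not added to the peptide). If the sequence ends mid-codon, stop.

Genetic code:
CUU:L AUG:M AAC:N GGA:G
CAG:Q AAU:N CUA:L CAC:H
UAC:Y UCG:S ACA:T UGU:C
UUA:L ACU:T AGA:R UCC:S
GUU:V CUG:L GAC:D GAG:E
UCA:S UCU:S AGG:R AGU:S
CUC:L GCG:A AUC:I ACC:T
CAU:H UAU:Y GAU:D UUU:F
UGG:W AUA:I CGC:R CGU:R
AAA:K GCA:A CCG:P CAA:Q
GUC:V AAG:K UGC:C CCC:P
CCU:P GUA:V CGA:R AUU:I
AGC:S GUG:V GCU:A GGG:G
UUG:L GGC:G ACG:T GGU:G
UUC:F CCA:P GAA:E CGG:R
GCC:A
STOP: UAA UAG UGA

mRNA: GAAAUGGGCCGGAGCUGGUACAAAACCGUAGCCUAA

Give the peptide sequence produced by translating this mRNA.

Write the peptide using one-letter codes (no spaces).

Answer: MGRSWYKTVA

Derivation:
start AUG at pos 3
pos 3: AUG -> M; peptide=M
pos 6: GGC -> G; peptide=MG
pos 9: CGG -> R; peptide=MGR
pos 12: AGC -> S; peptide=MGRS
pos 15: UGG -> W; peptide=MGRSW
pos 18: UAC -> Y; peptide=MGRSWY
pos 21: AAA -> K; peptide=MGRSWYK
pos 24: ACC -> T; peptide=MGRSWYKT
pos 27: GUA -> V; peptide=MGRSWYKTV
pos 30: GCC -> A; peptide=MGRSWYKTVA
pos 33: UAA -> STOP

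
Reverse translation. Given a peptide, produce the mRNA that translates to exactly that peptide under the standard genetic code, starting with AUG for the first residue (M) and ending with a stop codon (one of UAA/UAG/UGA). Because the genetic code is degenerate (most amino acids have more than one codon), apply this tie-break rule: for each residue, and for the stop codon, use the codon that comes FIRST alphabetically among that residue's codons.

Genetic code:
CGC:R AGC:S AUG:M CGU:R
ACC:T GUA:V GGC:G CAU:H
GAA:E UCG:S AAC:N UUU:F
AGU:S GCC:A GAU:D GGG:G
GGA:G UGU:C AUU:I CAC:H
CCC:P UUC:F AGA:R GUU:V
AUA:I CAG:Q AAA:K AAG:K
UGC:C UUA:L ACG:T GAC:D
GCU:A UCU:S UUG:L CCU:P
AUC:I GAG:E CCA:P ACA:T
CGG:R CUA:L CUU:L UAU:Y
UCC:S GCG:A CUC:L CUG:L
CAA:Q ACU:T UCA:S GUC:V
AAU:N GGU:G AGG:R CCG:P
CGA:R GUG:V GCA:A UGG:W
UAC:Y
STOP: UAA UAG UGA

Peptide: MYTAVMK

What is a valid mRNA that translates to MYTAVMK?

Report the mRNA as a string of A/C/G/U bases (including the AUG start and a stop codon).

residue 1: M -> AUG (start codon)
residue 2: Y codons sorted = UAC,UAU -> pick first = UAC
residue 3: T codons sorted = ACA,ACC,ACG,ACU -> pick first = ACA
residue 4: A codons sorted = GCA,GCC,GCG,GCU -> pick first = GCA
residue 5: V codons sorted = GUA,GUC,GUG,GUU -> pick first = GUA
residue 6: M -> AUG (only codon)
residue 7: K codons sorted = AAA,AAG -> pick first = AAA
terminator: stop codons sorted = UAA,UAG,UGA -> pick first = UAA

Answer: mRNA: AUGUACACAGCAGUAAUGAAAUAA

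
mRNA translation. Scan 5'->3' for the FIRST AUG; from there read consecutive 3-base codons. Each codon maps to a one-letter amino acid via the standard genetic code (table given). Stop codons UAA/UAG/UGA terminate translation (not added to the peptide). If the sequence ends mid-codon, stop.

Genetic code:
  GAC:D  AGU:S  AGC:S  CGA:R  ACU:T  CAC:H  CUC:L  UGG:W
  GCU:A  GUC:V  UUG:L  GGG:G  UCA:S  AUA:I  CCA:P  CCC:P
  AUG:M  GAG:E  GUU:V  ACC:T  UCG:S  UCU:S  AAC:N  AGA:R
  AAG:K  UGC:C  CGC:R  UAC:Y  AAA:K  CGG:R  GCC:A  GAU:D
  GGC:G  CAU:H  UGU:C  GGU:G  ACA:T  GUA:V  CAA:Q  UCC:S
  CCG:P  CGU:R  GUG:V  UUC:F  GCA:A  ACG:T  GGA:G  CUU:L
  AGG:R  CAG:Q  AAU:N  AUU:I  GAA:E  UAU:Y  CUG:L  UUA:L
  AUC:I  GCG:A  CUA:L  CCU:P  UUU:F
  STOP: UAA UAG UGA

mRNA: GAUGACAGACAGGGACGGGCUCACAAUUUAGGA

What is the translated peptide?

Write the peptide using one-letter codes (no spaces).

start AUG at pos 1
pos 1: AUG -> M; peptide=M
pos 4: ACA -> T; peptide=MT
pos 7: GAC -> D; peptide=MTD
pos 10: AGG -> R; peptide=MTDR
pos 13: GAC -> D; peptide=MTDRD
pos 16: GGG -> G; peptide=MTDRDG
pos 19: CUC -> L; peptide=MTDRDGL
pos 22: ACA -> T; peptide=MTDRDGLT
pos 25: AUU -> I; peptide=MTDRDGLTI
pos 28: UAG -> STOP

Answer: MTDRDGLTI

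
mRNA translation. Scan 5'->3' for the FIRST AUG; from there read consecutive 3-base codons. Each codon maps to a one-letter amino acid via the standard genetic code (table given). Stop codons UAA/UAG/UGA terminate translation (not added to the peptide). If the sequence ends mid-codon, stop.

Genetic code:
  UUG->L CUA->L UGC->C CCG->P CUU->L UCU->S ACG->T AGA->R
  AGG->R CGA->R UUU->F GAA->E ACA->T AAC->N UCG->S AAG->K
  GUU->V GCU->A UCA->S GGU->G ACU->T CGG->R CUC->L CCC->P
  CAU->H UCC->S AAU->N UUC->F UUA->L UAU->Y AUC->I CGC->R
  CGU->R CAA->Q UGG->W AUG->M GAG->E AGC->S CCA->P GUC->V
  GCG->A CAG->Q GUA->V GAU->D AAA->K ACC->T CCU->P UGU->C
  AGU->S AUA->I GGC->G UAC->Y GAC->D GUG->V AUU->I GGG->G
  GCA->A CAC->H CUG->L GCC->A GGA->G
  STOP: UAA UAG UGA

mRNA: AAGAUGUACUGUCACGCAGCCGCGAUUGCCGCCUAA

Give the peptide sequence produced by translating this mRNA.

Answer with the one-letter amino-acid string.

Answer: MYCHAAAIAA

Derivation:
start AUG at pos 3
pos 3: AUG -> M; peptide=M
pos 6: UAC -> Y; peptide=MY
pos 9: UGU -> C; peptide=MYC
pos 12: CAC -> H; peptide=MYCH
pos 15: GCA -> A; peptide=MYCHA
pos 18: GCC -> A; peptide=MYCHAA
pos 21: GCG -> A; peptide=MYCHAAA
pos 24: AUU -> I; peptide=MYCHAAAI
pos 27: GCC -> A; peptide=MYCHAAAIA
pos 30: GCC -> A; peptide=MYCHAAAIAA
pos 33: UAA -> STOP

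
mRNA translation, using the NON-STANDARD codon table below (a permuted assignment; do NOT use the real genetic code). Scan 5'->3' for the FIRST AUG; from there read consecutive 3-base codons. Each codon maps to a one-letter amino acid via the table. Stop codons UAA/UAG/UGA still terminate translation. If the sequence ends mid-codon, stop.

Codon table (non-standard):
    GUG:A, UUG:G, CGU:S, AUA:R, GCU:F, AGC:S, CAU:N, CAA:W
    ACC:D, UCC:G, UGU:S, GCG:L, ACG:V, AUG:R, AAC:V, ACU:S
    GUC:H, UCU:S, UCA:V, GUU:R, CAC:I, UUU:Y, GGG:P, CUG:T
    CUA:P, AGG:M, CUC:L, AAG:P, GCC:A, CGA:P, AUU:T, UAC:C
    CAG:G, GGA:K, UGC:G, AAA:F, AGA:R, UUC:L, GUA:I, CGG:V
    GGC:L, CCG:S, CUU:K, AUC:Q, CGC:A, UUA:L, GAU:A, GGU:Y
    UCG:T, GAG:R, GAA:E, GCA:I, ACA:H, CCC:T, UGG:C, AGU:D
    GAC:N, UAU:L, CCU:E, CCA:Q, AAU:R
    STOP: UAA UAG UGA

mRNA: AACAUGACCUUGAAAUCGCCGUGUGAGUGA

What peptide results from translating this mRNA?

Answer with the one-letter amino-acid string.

Answer: RDGFTSSR

Derivation:
start AUG at pos 3
pos 3: AUG -> R; peptide=R
pos 6: ACC -> D; peptide=RD
pos 9: UUG -> G; peptide=RDG
pos 12: AAA -> F; peptide=RDGF
pos 15: UCG -> T; peptide=RDGFT
pos 18: CCG -> S; peptide=RDGFTS
pos 21: UGU -> S; peptide=RDGFTSS
pos 24: GAG -> R; peptide=RDGFTSSR
pos 27: UGA -> STOP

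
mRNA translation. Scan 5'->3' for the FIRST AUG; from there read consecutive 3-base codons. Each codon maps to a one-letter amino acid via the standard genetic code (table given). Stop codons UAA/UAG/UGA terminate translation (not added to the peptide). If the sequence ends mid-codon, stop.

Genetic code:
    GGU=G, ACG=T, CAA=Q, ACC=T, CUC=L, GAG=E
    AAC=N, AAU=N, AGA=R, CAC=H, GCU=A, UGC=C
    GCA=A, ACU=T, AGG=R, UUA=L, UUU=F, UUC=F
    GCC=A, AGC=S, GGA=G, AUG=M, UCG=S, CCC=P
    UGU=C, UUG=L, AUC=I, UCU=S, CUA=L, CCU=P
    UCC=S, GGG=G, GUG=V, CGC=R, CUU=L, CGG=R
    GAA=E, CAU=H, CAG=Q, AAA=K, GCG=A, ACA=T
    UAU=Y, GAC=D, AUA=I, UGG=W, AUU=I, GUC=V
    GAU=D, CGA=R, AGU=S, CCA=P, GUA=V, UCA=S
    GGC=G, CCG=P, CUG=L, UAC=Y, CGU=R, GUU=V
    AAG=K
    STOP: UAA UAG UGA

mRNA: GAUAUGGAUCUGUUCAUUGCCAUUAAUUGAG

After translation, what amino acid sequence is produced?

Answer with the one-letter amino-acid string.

Answer: MDLFIAIN

Derivation:
start AUG at pos 3
pos 3: AUG -> M; peptide=M
pos 6: GAU -> D; peptide=MD
pos 9: CUG -> L; peptide=MDL
pos 12: UUC -> F; peptide=MDLF
pos 15: AUU -> I; peptide=MDLFI
pos 18: GCC -> A; peptide=MDLFIA
pos 21: AUU -> I; peptide=MDLFIAI
pos 24: AAU -> N; peptide=MDLFIAIN
pos 27: UGA -> STOP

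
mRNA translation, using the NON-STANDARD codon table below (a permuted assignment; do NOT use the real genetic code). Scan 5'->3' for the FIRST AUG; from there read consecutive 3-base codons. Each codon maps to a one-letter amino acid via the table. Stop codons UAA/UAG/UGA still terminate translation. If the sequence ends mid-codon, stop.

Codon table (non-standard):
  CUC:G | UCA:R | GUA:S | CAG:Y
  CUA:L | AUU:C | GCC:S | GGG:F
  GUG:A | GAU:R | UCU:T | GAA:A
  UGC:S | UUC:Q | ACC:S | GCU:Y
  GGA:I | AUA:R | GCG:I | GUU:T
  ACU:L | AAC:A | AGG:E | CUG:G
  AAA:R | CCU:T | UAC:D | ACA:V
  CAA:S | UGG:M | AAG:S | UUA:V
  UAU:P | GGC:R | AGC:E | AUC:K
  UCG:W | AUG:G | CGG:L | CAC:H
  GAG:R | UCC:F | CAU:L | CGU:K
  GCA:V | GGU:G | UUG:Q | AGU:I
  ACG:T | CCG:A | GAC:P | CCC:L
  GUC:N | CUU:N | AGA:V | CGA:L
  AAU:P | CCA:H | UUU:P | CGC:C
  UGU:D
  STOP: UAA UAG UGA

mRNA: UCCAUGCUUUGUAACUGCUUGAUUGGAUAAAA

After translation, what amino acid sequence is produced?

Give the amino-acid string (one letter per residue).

Answer: GNDASQCI

Derivation:
start AUG at pos 3
pos 3: AUG -> G; peptide=G
pos 6: CUU -> N; peptide=GN
pos 9: UGU -> D; peptide=GND
pos 12: AAC -> A; peptide=GNDA
pos 15: UGC -> S; peptide=GNDAS
pos 18: UUG -> Q; peptide=GNDASQ
pos 21: AUU -> C; peptide=GNDASQC
pos 24: GGA -> I; peptide=GNDASQCI
pos 27: UAA -> STOP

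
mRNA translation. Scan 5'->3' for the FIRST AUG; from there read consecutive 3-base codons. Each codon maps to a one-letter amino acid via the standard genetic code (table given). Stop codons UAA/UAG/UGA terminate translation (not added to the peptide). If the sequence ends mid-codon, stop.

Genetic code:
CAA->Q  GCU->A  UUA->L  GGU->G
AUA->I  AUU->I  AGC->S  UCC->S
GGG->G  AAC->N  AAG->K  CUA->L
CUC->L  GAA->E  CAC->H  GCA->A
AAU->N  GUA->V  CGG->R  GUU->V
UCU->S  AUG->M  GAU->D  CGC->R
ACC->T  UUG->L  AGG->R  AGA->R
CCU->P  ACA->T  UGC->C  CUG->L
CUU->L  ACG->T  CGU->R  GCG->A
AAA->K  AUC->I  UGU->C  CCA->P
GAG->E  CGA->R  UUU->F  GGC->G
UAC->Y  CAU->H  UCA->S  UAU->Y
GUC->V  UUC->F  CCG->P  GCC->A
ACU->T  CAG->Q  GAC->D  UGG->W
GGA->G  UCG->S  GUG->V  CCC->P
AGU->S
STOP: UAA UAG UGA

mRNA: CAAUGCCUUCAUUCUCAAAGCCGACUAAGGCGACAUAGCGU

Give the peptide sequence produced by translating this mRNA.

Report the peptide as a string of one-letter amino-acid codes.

start AUG at pos 2
pos 2: AUG -> M; peptide=M
pos 5: CCU -> P; peptide=MP
pos 8: UCA -> S; peptide=MPS
pos 11: UUC -> F; peptide=MPSF
pos 14: UCA -> S; peptide=MPSFS
pos 17: AAG -> K; peptide=MPSFSK
pos 20: CCG -> P; peptide=MPSFSKP
pos 23: ACU -> T; peptide=MPSFSKPT
pos 26: AAG -> K; peptide=MPSFSKPTK
pos 29: GCG -> A; peptide=MPSFSKPTKA
pos 32: ACA -> T; peptide=MPSFSKPTKAT
pos 35: UAG -> STOP

Answer: MPSFSKPTKAT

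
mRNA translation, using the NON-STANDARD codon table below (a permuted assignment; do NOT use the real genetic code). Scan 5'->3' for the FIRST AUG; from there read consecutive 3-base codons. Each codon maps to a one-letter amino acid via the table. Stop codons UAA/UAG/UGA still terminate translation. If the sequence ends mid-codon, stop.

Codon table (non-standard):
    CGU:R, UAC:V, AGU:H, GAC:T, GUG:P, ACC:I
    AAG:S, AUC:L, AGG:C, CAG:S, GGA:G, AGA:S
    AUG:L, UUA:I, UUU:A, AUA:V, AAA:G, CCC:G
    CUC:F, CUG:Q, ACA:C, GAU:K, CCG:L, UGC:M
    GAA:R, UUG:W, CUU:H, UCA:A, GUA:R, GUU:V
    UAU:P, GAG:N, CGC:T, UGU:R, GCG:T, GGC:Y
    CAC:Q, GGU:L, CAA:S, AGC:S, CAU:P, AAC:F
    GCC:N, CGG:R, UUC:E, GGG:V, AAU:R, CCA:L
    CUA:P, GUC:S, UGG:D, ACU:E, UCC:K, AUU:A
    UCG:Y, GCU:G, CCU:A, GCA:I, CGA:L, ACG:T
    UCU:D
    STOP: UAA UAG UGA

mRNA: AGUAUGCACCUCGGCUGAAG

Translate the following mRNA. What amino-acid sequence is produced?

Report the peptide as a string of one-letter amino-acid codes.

start AUG at pos 3
pos 3: AUG -> L; peptide=L
pos 6: CAC -> Q; peptide=LQ
pos 9: CUC -> F; peptide=LQF
pos 12: GGC -> Y; peptide=LQFY
pos 15: UGA -> STOP

Answer: LQFY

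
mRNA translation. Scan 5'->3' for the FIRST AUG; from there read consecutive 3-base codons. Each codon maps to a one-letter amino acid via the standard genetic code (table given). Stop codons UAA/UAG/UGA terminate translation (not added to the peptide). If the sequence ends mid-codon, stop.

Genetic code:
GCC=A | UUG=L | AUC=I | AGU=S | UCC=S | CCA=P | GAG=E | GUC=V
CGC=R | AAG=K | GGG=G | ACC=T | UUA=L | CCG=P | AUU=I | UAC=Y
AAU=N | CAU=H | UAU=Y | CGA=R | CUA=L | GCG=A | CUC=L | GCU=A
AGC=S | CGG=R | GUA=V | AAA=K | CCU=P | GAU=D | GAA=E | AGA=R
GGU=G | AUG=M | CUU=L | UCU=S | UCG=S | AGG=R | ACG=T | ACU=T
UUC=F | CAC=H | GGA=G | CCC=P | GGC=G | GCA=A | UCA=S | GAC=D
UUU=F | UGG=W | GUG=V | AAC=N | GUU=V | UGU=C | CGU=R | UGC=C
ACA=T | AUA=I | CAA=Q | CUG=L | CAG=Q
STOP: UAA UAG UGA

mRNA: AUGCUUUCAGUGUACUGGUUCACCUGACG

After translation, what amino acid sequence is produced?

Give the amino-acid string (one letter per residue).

Answer: MLSVYWFT

Derivation:
start AUG at pos 0
pos 0: AUG -> M; peptide=M
pos 3: CUU -> L; peptide=ML
pos 6: UCA -> S; peptide=MLS
pos 9: GUG -> V; peptide=MLSV
pos 12: UAC -> Y; peptide=MLSVY
pos 15: UGG -> W; peptide=MLSVYW
pos 18: UUC -> F; peptide=MLSVYWF
pos 21: ACC -> T; peptide=MLSVYWFT
pos 24: UGA -> STOP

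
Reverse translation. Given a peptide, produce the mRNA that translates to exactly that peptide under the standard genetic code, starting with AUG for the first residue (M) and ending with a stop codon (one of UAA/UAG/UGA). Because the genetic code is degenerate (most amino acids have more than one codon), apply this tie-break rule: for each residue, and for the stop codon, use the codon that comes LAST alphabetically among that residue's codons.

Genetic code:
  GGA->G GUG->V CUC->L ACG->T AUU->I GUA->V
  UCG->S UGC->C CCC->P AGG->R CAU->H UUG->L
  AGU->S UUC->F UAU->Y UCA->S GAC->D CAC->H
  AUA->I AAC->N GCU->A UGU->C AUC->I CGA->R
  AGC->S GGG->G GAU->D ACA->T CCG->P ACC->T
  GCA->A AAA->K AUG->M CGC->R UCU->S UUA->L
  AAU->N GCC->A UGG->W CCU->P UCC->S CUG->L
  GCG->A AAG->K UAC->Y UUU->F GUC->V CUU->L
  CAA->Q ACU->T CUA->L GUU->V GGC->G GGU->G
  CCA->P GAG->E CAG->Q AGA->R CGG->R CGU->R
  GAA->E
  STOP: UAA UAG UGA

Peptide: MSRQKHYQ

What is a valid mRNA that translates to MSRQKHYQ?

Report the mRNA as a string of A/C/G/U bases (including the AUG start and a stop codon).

residue 1: M -> AUG (start codon)
residue 2: S codons sorted = AGC,AGU,UCA,UCC,UCG,UCU -> pick last = UCU
residue 3: R codons sorted = AGA,AGG,CGA,CGC,CGG,CGU -> pick last = CGU
residue 4: Q codons sorted = CAA,CAG -> pick last = CAG
residue 5: K codons sorted = AAA,AAG -> pick last = AAG
residue 6: H codons sorted = CAC,CAU -> pick last = CAU
residue 7: Y codons sorted = UAC,UAU -> pick last = UAU
residue 8: Q codons sorted = CAA,CAG -> pick last = CAG
terminator: stop codons sorted = UAA,UAG,UGA -> pick last = UGA

Answer: mRNA: AUGUCUCGUCAGAAGCAUUAUCAGUGA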